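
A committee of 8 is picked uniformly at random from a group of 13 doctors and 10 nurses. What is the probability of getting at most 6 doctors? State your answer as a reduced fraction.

There are C(23,8) = 490314 ways to choose the 8.
Count the complement (more than 6 doctors): C(13,7)·C(10,1) + C(13,8)·C(10,0) = 17160 + 1287 = 18447.
Probability = 1 − 18447/490314 = 471867/490314 = 14299/14858.

14299/14858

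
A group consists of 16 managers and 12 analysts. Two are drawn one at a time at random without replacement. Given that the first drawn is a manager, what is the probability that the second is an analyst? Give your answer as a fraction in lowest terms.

4/9

After removing one manager, 27 remain: 15 managers and 12 analysts.
So the probability the next is an analyst is 12/27 = 4/9.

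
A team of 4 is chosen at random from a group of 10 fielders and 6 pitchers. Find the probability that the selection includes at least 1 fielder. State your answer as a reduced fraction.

361/364

There are C(16,4) = 1820 ways to choose the 4.
The complement is all 4 are pitchers: C(6,4) = 15.
Probability = 1 − 15/1820 = 1805/1820 = 361/364.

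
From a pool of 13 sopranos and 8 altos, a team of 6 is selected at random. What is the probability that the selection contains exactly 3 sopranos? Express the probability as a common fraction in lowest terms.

There are C(21,6) = 54264 ways to choose 6 from 21.
Selections with exactly 3 sopranos: choose 3 of the 13 sopranos and 3 of the 8 altos, C(13,3)·C(8,3) = 286·56 = 16016.
Probability = 16016/54264 = 286/969.

286/969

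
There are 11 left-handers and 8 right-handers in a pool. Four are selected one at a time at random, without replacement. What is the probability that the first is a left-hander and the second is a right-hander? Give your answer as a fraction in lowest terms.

44/171

Multiply the conditional probabilities at each draw: 11/19 · 8/18 = 88/342 = 44/171.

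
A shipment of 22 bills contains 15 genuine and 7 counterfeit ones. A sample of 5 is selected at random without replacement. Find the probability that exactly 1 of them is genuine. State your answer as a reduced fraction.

25/1254

Total number of selections: C(22,5) = 26334.
Selections with exactly 1 genuine: choose 1 of the 15 genuine and 4 of the 7 counterfeit, C(15,1)·C(7,4) = 15·35 = 525.
Probability = 525/26334 = 25/1254.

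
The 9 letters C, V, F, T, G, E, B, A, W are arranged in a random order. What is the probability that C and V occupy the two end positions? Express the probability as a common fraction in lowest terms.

1/36

There are 9! = 362880 arrangements.
Place C and V at the ends in 2 ways, arrange the remaining 7 in 7! = 5040 ways: 2·5040 = 10080.
Probability = 10080/362880 = 1/36.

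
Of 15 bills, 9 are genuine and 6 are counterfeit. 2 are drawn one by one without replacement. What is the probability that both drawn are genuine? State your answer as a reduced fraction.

12/35

Multiply the conditional probabilities at each draw: 9/15 · 8/14 = 72/210 = 12/35.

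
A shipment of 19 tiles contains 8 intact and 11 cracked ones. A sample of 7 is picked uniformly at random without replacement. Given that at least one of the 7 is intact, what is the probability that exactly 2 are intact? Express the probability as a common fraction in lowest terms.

2156/8343

Work in counts. Selections with at least one intact: C(19,7) − C(11,7) = 50388 − 330 = 50058.
Of those, selections where exactly 2 are intact: C(8,2)·C(11,5) = 28·462 = 12936.
Conditional probability = 12936/50058 = 2156/8343.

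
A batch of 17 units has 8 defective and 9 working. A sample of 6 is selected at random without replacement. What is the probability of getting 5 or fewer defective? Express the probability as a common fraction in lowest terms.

There are C(17,6) = 12376 ways to choose the 6.
The complement is exactly 6 defective: C(8,6)·C(9,0) = 28.
Probability = 1 − 28/12376 = 12348/12376 = 441/442.

441/442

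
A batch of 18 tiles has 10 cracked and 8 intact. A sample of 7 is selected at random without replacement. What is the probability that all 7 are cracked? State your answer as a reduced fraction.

5/1326

There are C(18,7) = 31824 possible selections.
Selections with all cracked: C(10,7) = 120.
Probability = 120/31824 = 5/1326.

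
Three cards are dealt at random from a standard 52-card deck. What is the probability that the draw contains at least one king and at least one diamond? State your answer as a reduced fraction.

There are C(52,3) = 22100 possible draws.
By inclusion-exclusion on the complements, draws missing all kings or all diamonds: C(48,3) + C(39,3) − C(36,3) = 17296 + 9139 − 7140 = 19295.
So draws with at least one of each: 22100 − 19295 = 2805, probability 2805/22100 = 33/260.

33/260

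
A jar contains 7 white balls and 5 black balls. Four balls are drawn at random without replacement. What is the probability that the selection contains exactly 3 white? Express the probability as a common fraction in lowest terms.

35/99

The sample space is all 4-subsets of the 12: C(12,4) = 495.
Selections with exactly 3 white: choose 3 of the 7 white and 1 of the 5 black, C(7,3)·C(5,1) = 35·5 = 175.
Probability = 175/495 = 35/99.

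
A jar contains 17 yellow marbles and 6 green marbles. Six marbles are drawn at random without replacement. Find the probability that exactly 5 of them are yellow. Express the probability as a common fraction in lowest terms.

The sample space is all 6-subsets of the 23: C(23,6) = 100947.
Selections with exactly 5 yellow: choose 5 of the 17 yellow and 1 of the 6 green, C(17,5)·C(6,1) = 6188·6 = 37128.
Probability = 37128/100947 = 1768/4807.

1768/4807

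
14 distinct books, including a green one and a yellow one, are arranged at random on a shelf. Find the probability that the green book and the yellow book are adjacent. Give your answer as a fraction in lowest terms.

There are 14! = 87178291200 arrangements.
Treat the green book and the yellow book as a block: 13! arrangements of the blocks × 2 orders within the block = 2·6227020800 = 12454041600.
Probability = 12454041600/87178291200 = 1/7.

1/7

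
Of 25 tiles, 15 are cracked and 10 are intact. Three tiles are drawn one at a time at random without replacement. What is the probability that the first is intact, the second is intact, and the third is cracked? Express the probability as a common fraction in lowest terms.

9/92

Multiply the conditional probabilities at each draw: 10/25 · 9/24 · 15/23 = 1350/13800 = 9/92.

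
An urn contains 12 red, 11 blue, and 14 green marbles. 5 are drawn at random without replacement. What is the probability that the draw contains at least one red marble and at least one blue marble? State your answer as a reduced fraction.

There are C(37,5) = 435897 possible draws.
By inclusion-exclusion on the complements, draws missing all red or all blue: C(25,5) + C(26,5) − C(14,5) = 53130 + 65780 − 2002 = 116908.
So draws with at least one of each: 435897 − 116908 = 318989, probability 318989/435897 = 28999/39627.

28999/39627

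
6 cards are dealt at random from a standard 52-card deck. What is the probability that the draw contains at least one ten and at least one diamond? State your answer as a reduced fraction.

There are C(52,6) = 20358520 possible draws.
By inclusion-exclusion on the complements, draws missing all tens or all diamonds: C(48,6) + C(39,6) − C(36,6) = 12271512 + 3262623 − 1947792 = 13586343.
So draws with at least one of each: 20358520 − 13586343 = 6772177, probability 6772177/20358520.

6772177/20358520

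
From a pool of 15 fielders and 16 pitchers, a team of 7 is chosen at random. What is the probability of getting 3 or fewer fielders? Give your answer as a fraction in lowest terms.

4364/8091

There are C(31,7) = 2629575 ways to choose the 7.
Favorable selections (3 or fewer fielders): C(15,0)·C(16,7) + C(15,1)·C(16,6) + C(15,2)·C(16,5) + C(15,3)·C(16,4) = 11440 + 120120 + 458640 + 828100 = 1418300.
Probability = 1418300/2629575 = 4364/8091.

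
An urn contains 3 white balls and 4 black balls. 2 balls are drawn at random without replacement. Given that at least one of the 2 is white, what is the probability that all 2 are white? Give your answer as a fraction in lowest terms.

1/5

Work in counts. Selections with at least one white: C(7,2) − C(4,2) = 21 − 6 = 15.
Of those, selections where all 2 are white: C(3,2) = 3.
Conditional probability = 3/15 = 1/5.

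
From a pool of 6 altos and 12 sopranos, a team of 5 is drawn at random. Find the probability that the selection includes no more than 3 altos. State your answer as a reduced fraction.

There are C(18,5) = 8568 ways to choose the 5.
Favorable selections (no more than 3 altos): C(6,0)·C(12,5) + C(6,1)·C(12,4) + C(6,2)·C(12,3) + C(6,3)·C(12,2) = 792 + 2970 + 3300 + 1320 = 8382.
Probability = 8382/8568 = 1397/1428.

1397/1428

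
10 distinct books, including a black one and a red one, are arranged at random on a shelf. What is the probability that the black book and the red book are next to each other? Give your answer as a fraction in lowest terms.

There are 10! = 3628800 arrangements.
Treat the black book and the red book as a block: 9! arrangements of the blocks × 2 orders within the block = 2·362880 = 725760.
Probability = 725760/3628800 = 1/5.

1/5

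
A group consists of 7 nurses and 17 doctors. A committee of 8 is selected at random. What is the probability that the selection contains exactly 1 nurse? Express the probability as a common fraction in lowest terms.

There are C(24,8) = 735471 ways to choose 8 from 24.
Selections with exactly 1 nurse: choose 1 of the 7 nurses and 7 of the 17 doctors, C(7,1)·C(17,7) = 7·19448 = 136136.
Probability = 136136/735471 = 728/3933.

728/3933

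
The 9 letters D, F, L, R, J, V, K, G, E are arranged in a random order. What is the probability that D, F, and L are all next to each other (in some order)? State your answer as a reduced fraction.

There are 9! = 362880 arrangements.
Treat the three as one block: 7! placements × 3! orders within the block = 5040·6 = 30240.
Probability = 30240/362880 = 1/12.

1/12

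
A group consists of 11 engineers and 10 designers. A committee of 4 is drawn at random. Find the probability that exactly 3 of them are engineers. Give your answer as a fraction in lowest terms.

110/399

Total number of selections: C(21,4) = 5985.
Selections with exactly 3 engineers: choose 3 of the 11 engineers and 1 of the 10 designers, C(11,3)·C(10,1) = 165·10 = 1650.
Probability = 1650/5985 = 110/399.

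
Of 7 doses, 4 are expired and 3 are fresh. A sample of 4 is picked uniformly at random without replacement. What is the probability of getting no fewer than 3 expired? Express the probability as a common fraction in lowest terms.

13/35

Total selections: C(7,4) = 35.
Favorable selections (no fewer than 3 expired): C(4,3)·C(3,1) + C(4,4)·C(3,0) = 12 + 1 = 13.
Probability = 13/35.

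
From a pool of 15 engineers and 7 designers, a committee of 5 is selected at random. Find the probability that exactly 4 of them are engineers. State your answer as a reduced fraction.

The sample space is all 5-subsets of the 22: C(22,5) = 26334.
Selections with exactly 4 engineers: choose 4 of the 15 engineers and 1 of the 7 designers, C(15,4)·C(7,1) = 1365·7 = 9555.
Probability = 9555/26334 = 455/1254.

455/1254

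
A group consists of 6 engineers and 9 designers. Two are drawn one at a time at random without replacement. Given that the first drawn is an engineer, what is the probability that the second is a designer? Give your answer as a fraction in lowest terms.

After removing one engineer, 14 remain: 5 engineers and 9 designers.
So the probability the next is a designer is 9/14.

9/14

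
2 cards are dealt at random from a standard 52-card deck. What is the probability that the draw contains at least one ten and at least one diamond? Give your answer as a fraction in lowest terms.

29/442

There are C(52,2) = 1326 possible draws.
By inclusion-exclusion on the complements, draws missing all tens or all diamonds: C(48,2) + C(39,2) − C(36,2) = 1128 + 741 − 630 = 1239.
So draws with at least one of each: 1326 − 1239 = 87, probability 87/1326 = 29/442.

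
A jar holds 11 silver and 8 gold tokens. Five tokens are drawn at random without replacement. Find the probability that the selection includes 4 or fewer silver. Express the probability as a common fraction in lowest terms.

1861/1938

Total selections: C(19,5) = 11628.
The complement is exactly 5 silver: C(11,5)·C(8,0) = 462.
Probability = 1 − 462/11628 = 11166/11628 = 1861/1938.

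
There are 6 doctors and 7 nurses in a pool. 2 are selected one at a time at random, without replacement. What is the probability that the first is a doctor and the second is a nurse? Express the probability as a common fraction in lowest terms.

7/26

Multiply the conditional probabilities at each draw: 6/13 · 7/12 = 42/156 = 7/26.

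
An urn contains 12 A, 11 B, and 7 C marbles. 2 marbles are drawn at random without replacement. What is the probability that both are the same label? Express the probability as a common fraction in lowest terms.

142/435

There are C(30,2) = 435 ways to draw 2 marbles.
All same label: C(12,2) + C(11,2) + C(7,2) = 66 + 55 + 21 = 142.
Probability = 142/435.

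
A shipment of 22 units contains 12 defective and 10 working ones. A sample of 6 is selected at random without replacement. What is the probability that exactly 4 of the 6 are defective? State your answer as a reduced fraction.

675/2261

Total number of selections: C(22,6) = 74613.
Selections with exactly 4 defective: choose 4 of the 12 defective and 2 of the 10 working, C(12,4)·C(10,2) = 495·45 = 22275.
Probability = 22275/74613 = 675/2261.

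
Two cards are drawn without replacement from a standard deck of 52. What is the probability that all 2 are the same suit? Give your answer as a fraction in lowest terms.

There are C(52,2) = 1326 possible 2-card hands.
Hands of one suit: 4 suits × C(13,2) = 4·78 = 312.
Probability = 312/1326 = 4/17.

4/17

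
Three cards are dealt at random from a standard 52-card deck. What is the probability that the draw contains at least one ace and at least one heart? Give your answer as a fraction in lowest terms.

There are C(52,3) = 22100 possible draws.
By inclusion-exclusion on the complements, draws missing all aces or all hearts: C(48,3) + C(39,3) − C(36,3) = 17296 + 9139 − 7140 = 19295.
So draws with at least one of each: 22100 − 19295 = 2805, probability 2805/22100 = 33/260.

33/260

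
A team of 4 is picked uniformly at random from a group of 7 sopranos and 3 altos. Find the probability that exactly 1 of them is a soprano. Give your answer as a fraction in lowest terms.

1/30

There are C(10,4) = 210 ways to choose 4 from 10.
Selections with exactly 1 soprano: choose 1 of the 7 sopranos and 3 of the 3 altos, C(7,1)·C(3,3) = 7·1 = 7.
Probability = 7/210 = 1/30.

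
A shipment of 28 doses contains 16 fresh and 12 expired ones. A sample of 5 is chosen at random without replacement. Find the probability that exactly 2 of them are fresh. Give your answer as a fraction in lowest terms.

220/819

Total number of selections: C(28,5) = 98280.
Selections with exactly 2 fresh: choose 2 of the 16 fresh and 3 of the 12 expired, C(16,2)·C(12,3) = 120·220 = 26400.
Probability = 26400/98280 = 220/819.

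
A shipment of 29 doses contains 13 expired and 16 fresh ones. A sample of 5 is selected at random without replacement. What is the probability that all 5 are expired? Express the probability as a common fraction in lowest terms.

11/1015

There are C(29,5) = 118755 possible selections.
Selections with all expired: C(13,5) = 1287.
Probability = 1287/118755 = 11/1015.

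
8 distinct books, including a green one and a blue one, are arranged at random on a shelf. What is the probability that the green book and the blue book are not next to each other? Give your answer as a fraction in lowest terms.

3/4

There are 8! = 40320 arrangements.
Arrangements with the green book and the blue book adjacent: 2·7! = 10080.
So not adjacent: 40320 − 10080 = 30240, probability 30240/40320 = 3/4.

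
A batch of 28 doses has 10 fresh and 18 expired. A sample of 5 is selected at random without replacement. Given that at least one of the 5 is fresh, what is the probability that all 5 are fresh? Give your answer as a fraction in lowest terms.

Work in counts. Selections with at least one fresh: C(28,5) − C(18,5) = 98280 − 8568 = 89712.
Of those, selections where all 5 are fresh: C(10,5) = 252.
Conditional probability = 252/89712 = 1/356.

1/356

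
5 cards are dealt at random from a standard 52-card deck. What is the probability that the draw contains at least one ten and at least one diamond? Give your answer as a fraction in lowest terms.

229297/866320

There are C(52,5) = 2598960 possible draws.
By inclusion-exclusion on the complements, draws missing all tens or all diamonds: C(48,5) + C(39,5) − C(36,5) = 1712304 + 575757 − 376992 = 1911069.
So draws with at least one of each: 2598960 − 1911069 = 687891, probability 687891/2598960 = 229297/866320.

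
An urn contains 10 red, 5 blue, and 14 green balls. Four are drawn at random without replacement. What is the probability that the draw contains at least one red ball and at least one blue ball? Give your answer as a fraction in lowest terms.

There are C(29,4) = 23751 possible draws.
By inclusion-exclusion on the complements, draws missing all red or all blue: C(19,4) + C(24,4) − C(14,4) = 3876 + 10626 − 1001 = 13501.
So draws with at least one of each: 23751 − 13501 = 10250, probability 10250/23751.

10250/23751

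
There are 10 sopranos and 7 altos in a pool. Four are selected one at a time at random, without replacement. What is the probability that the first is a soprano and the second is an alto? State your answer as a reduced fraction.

35/136

Multiply the conditional probabilities at each draw: 10/17 · 7/16 = 70/272 = 35/136.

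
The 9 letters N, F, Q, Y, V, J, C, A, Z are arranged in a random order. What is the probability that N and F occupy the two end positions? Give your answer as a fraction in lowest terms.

1/36

There are 9! = 362880 arrangements.
Place N and F at the ends in 2 ways, arrange the remaining 7 in 7! = 5040 ways: 2·5040 = 10080.
Probability = 10080/362880 = 1/36.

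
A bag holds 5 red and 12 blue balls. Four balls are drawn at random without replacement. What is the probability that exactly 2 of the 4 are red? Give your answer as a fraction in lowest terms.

33/119

Total number of selections: C(17,4) = 2380.
Selections with exactly 2 red: choose 2 of the 5 red and 2 of the 12 blue, C(5,2)·C(12,2) = 10·66 = 660.
Probability = 660/2380 = 33/119.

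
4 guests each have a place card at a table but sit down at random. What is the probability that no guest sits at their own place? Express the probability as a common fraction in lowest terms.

There are 4! = 24 seatings.
By inclusion-exclusion, seatings with no fixed points: C(4,0)·4! − C(4,1)·3! + C(4,2)·2! − C(4,3)·1! + C(4,4)·0! = 9.
Probability = 9/24 = 3/8.

3/8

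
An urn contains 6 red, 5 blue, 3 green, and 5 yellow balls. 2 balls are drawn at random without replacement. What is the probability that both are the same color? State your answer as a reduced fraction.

There are C(19,2) = 171 ways to draw 2 balls.
All same color: C(6,2) + C(5,2) + C(3,2) + C(5,2) = 15 + 10 + 3 + 10 = 38.
Probability = 38/171 = 2/9.

2/9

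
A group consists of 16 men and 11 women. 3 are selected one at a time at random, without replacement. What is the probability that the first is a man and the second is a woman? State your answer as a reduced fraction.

88/351

Multiply the conditional probabilities at each draw: 16/27 · 11/26 = 176/702 = 88/351.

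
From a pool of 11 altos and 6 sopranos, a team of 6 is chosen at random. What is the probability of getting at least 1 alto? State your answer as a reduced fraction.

Total selections: C(17,6) = 12376.
The complement is all 6 are sopranos: C(6,6) = 1.
Probability = 1 − 1/12376 = 12375/12376.

12375/12376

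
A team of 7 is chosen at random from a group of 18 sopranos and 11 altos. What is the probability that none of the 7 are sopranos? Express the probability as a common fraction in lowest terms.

11/52026

There are C(29,7) = 1560780 possible selections.
Selections with no sopranos (all altos): C(11,7) = 330.
Probability = 330/1560780 = 11/52026.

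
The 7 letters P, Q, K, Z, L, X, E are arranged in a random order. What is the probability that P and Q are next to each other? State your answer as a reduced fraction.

There are 7! = 5040 arrangements.
Treat P and Q as a block: 6! arrangements of the blocks × 2 orders within the block = 2·720 = 1440.
Probability = 1440/5040 = 2/7.

2/7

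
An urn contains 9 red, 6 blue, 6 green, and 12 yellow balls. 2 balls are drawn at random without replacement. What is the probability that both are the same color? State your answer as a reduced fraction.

There are C(33,2) = 528 ways to draw 2 balls.
All same color: C(9,2) + C(6,2) + C(6,2) + C(12,2) = 36 + 15 + 15 + 66 = 132.
Probability = 132/528 = 1/4.

1/4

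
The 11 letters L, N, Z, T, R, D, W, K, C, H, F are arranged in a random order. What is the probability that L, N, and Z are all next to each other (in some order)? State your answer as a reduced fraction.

There are 11! = 39916800 arrangements.
Treat the three as one block: 9! placements × 3! orders within the block = 362880·6 = 2177280.
Probability = 2177280/39916800 = 3/55.

3/55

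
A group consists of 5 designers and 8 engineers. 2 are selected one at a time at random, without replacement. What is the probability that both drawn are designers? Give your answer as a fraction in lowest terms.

Multiply the conditional probabilities at each draw: 5/13 · 4/12 = 20/156 = 5/39.

5/39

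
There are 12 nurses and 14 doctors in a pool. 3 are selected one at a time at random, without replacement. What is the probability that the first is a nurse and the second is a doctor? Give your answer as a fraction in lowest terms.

84/325

Multiply the conditional probabilities at each draw: 12/26 · 14/25 = 168/650 = 84/325.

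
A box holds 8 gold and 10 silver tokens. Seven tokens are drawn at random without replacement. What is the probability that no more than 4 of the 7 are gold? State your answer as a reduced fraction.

31/34

There are C(18,7) = 31824 ways to choose the 7.
Count the complement (more than 4 gold): C(8,5)·C(10,2) + C(8,6)·C(10,1) + C(8,7)·C(10,0) = 2520 + 280 + 8 = 2808.
Probability = 1 − 2808/31824 = 29016/31824 = 31/34.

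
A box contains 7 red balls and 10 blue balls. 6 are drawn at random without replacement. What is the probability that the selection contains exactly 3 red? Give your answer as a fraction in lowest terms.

75/221

Total number of selections: C(17,6) = 12376.
Selections with exactly 3 red: choose 3 of the 7 red and 3 of the 10 blue, C(7,3)·C(10,3) = 35·120 = 4200.
Probability = 4200/12376 = 75/221.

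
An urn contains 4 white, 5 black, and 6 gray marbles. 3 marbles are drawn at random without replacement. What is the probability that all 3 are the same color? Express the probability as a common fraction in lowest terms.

34/455

There are C(15,3) = 455 ways to draw 3 marbles.
All same color: C(4,3) + C(5,3) + C(6,3) = 4 + 10 + 20 = 34.
Probability = 34/455.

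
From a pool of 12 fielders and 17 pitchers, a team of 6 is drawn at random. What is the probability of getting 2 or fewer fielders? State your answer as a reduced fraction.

Total selections: C(29,6) = 475020.
Favorable selections (2 or fewer fielders): C(12,0)·C(17,6) + C(12,1)·C(17,5) + C(12,2)·C(17,4) = 12376 + 74256 + 157080 = 243712.
Probability = 243712/475020 = 8704/16965.

8704/16965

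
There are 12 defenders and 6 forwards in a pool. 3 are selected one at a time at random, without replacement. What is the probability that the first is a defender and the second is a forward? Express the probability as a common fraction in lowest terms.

4/17

Multiply the conditional probabilities at each draw: 12/18 · 6/17 = 72/306 = 4/17.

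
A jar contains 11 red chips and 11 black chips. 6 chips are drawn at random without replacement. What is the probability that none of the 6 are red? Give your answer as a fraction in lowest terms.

2/323

There are C(22,6) = 74613 possible selections.
Selections with no red (all black): C(11,6) = 462.
Probability = 462/74613 = 2/323.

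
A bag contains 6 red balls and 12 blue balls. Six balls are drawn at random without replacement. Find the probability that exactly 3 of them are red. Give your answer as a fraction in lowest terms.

There are C(18,6) = 18564 ways to choose 6 from 18.
Selections with exactly 3 red: choose 3 of the 6 red and 3 of the 12 blue, C(6,3)·C(12,3) = 20·220 = 4400.
Probability = 4400/18564 = 1100/4641.

1100/4641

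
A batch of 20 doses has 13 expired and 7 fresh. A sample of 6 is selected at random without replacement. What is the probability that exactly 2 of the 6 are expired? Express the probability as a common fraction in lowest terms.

91/1292

There are C(20,6) = 38760 ways to choose 6 from 20.
Selections with exactly 2 expired: choose 2 of the 13 expired and 4 of the 7 fresh, C(13,2)·C(7,4) = 78·35 = 2730.
Probability = 2730/38760 = 91/1292.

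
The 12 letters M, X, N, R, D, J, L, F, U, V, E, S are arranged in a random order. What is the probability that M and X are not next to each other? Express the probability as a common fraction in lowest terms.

5/6

There are 12! = 479001600 arrangements.
Arrangements with M and X adjacent: 2·11! = 79833600.
So not adjacent: 479001600 − 79833600 = 399168000, probability 399168000/479001600 = 5/6.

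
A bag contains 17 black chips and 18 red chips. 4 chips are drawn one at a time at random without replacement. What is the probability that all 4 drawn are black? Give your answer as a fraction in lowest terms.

1/22

Multiply the conditional probabilities at each draw: 17/35 · 16/34 · 15/33 · 14/32 = 57120/1256640 = 1/22.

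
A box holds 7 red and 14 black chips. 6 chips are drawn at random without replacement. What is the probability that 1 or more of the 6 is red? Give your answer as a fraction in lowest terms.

2441/2584

Total selections: C(21,6) = 54264.
The complement is all 6 are black: C(14,6) = 3003.
Probability = 1 − 3003/54264 = 51261/54264 = 2441/2584.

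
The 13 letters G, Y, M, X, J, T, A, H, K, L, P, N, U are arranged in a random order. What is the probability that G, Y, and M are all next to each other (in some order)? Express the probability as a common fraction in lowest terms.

1/26

There are 13! = 6227020800 arrangements.
Treat the three as one block: 11! placements × 3! orders within the block = 39916800·6 = 239500800.
Probability = 239500800/6227020800 = 1/26.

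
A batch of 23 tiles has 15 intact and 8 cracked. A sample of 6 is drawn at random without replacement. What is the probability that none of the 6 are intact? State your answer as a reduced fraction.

There are C(23,6) = 100947 possible selections.
Selections with no intact (all cracked): C(8,6) = 28.
Probability = 28/100947 = 4/14421.

4/14421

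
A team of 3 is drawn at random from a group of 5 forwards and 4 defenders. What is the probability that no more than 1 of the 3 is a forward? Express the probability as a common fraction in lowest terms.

17/42

There are C(9,3) = 84 ways to choose the 3.
Favorable selections (no more than 1 forward): C(5,0)·C(4,3) + C(5,1)·C(4,2) = 4 + 30 = 34.
Probability = 34/84 = 17/42.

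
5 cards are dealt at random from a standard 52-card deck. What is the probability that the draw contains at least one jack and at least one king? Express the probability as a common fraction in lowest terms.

There are C(52,5) = 2598960 possible draws.
By inclusion-exclusion on the complements, draws missing all jacks or all kings: C(48,5) + C(48,5) − C(44,5) = 1712304 + 1712304 − 1086008 = 2338600.
So draws with at least one of each: 2598960 − 2338600 = 260360, probability 260360/2598960 = 6509/64974.

6509/64974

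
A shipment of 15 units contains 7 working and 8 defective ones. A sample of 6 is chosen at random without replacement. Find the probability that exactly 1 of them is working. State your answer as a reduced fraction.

56/715

Total number of selections: C(15,6) = 5005.
Selections with exactly 1 working: choose 1 of the 7 working and 5 of the 8 defective, C(7,1)·C(8,5) = 7·56 = 392.
Probability = 392/5005 = 56/715.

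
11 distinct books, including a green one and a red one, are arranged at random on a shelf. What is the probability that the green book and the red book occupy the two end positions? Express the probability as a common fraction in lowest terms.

1/55

There are 11! = 39916800 arrangements.
Place the green book and the red book at the ends in 2 ways, arrange the remaining 9 in 9! = 362880 ways: 2·362880 = 725760.
Probability = 725760/39916800 = 1/55.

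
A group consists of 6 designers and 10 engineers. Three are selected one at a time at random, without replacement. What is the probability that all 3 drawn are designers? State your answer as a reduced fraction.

1/28

Multiply the conditional probabilities at each draw: 6/16 · 5/15 · 4/14 = 120/3360 = 1/28.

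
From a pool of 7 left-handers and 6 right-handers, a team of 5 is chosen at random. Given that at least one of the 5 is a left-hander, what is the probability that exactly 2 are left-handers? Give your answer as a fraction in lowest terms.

20/61

Work in counts. Selections with at least one left-hander: C(13,5) − C(6,5) = 1287 − 6 = 1281.
Of those, selections where exactly 2 are left-handers: C(7,2)·C(6,3) = 21·20 = 420.
Conditional probability = 420/1281 = 20/61.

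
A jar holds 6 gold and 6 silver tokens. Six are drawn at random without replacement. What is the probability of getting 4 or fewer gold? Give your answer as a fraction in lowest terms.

887/924

Total selections: C(12,6) = 924.
Count the complement (more than 4 gold): C(6,5)·C(6,1) + C(6,6)·C(6,0) = 36 + 1 = 37.
Probability = 1 − 37/924 = 887/924.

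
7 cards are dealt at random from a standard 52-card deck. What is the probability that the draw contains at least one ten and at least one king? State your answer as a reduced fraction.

There are C(52,7) = 133784560 possible draws.
By inclusion-exclusion on the complements, draws missing all tens or all kings: C(48,7) + C(48,7) − C(44,7) = 73629072 + 73629072 − 38320568 = 108937576.
So draws with at least one of each: 133784560 − 108937576 = 24846984, probability 24846984/133784560 = 3105873/16723070.

3105873/16723070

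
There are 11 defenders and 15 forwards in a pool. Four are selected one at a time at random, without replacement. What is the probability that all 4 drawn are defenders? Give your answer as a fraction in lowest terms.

Multiply the conditional probabilities at each draw: 11/26 · 10/25 · 9/24 · 8/23 = 7920/358800 = 33/1495.

33/1495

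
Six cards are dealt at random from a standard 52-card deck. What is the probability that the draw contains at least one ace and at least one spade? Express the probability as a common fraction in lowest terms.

There are C(52,6) = 20358520 possible draws.
By inclusion-exclusion on the complements, draws missing all aces or all spades: C(48,6) + C(39,6) − C(36,6) = 12271512 + 3262623 − 1947792 = 13586343.
So draws with at least one of each: 20358520 − 13586343 = 6772177, probability 6772177/20358520.

6772177/20358520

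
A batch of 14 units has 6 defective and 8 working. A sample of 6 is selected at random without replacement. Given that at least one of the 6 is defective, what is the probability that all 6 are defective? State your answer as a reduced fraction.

Work in counts. Selections with at least one defective: C(14,6) − C(8,6) = 3003 − 28 = 2975.
Of those, selections where all 6 are defective: C(6,6) = 1.
Conditional probability = 1/2975.

1/2975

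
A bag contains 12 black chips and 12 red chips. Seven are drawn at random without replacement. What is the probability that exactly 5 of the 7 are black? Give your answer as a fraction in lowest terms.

66/437

The sample space is all 7-subsets of the 24: C(24,7) = 346104.
Selections with exactly 5 black: choose 5 of the 12 black and 2 of the 12 red, C(12,5)·C(12,2) = 792·66 = 52272.
Probability = 52272/346104 = 66/437.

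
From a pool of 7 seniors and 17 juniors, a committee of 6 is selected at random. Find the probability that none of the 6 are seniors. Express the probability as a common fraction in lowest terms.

442/4807

There are C(24,6) = 134596 possible selections.
Selections with no seniors (all juniors): C(17,6) = 12376.
Probability = 12376/134596 = 442/4807.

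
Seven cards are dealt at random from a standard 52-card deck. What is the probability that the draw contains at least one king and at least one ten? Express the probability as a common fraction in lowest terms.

3105873/16723070

There are C(52,7) = 133784560 possible draws.
By inclusion-exclusion on the complements, draws missing all kings or all tens: C(48,7) + C(48,7) − C(44,7) = 73629072 + 73629072 − 38320568 = 108937576.
So draws with at least one of each: 133784560 − 108937576 = 24846984, probability 24846984/133784560 = 3105873/16723070.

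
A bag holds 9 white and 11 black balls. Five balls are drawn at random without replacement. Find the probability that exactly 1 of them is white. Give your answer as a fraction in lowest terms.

495/2584

There are C(20,5) = 15504 ways to choose 5 from 20.
Selections with exactly 1 white: choose 1 of the 9 white and 4 of the 11 black, C(9,1)·C(11,4) = 9·330 = 2970.
Probability = 2970/15504 = 495/2584.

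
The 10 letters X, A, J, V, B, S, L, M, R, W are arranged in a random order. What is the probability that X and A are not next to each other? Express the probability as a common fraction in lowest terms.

There are 10! = 3628800 arrangements.
Arrangements with X and A adjacent: 2·9! = 725760.
So not adjacent: 3628800 − 725760 = 2903040, probability 2903040/3628800 = 4/5.

4/5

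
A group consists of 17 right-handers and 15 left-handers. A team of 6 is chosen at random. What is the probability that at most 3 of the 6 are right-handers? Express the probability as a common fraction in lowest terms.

Total selections: C(32,6) = 906192.
Favorable selections (at most 3 right-handers): C(17,0)·C(15,6) + C(17,1)·C(15,5) + C(17,2)·C(15,4) + C(17,3)·C(15,3) = 5005 + 51051 + 185640 + 309400 = 551096.
Probability = 551096/906192 = 9841/16182.

9841/16182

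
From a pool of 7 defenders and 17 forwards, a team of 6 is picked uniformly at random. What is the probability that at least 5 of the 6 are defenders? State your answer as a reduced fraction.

13/4807

There are C(24,6) = 134596 ways to choose the 6.
Favorable selections (at least 5 defenders): C(7,5)·C(17,1) + C(7,6)·C(17,0) = 357 + 7 = 364.
Probability = 364/134596 = 13/4807.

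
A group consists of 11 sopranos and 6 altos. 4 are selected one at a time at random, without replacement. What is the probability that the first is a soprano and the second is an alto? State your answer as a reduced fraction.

Multiply the conditional probabilities at each draw: 11/17 · 6/16 = 66/272 = 33/136.

33/136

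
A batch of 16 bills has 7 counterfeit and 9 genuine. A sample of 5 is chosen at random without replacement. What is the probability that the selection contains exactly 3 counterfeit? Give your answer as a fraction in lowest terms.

There are C(16,5) = 4368 ways to choose 5 from 16.
Selections with exactly 3 counterfeit: choose 3 of the 7 counterfeit and 2 of the 9 genuine, C(7,3)·C(9,2) = 35·36 = 1260.
Probability = 1260/4368 = 15/52.

15/52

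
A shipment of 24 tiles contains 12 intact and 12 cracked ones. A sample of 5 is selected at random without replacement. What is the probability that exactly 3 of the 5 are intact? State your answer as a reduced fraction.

There are C(24,5) = 42504 ways to choose 5 from 24.
Selections with exactly 3 intact: choose 3 of the 12 intact and 2 of the 12 cracked, C(12,3)·C(12,2) = 220·66 = 14520.
Probability = 14520/42504 = 55/161.

55/161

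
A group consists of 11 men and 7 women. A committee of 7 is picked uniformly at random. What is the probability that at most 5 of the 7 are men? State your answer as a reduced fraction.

785/884

There are C(18,7) = 31824 ways to choose the 7.
Count the complement (more than 5 men): C(11,6)·C(7,1) + C(11,7)·C(7,0) = 3234 + 330 = 3564.
Probability = 1 − 3564/31824 = 28260/31824 = 785/884.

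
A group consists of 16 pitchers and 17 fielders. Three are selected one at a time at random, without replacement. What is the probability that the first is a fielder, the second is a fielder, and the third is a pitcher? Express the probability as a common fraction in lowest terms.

Multiply the conditional probabilities at each draw: 17/33 · 16/32 · 16/31 = 4352/32736 = 136/1023.

136/1023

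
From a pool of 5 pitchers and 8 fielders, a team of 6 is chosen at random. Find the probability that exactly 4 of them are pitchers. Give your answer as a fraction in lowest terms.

The sample space is all 6-subsets of the 13: C(13,6) = 1716.
Selections with exactly 4 pitchers: choose 4 of the 5 pitchers and 2 of the 8 fielders, C(5,4)·C(8,2) = 5·28 = 140.
Probability = 140/1716 = 35/429.

35/429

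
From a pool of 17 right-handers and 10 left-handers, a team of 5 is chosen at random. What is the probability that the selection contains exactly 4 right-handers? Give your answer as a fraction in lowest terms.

2380/8073

Total number of selections: C(27,5) = 80730.
Selections with exactly 4 right-handers: choose 4 of the 17 right-handers and 1 of the 10 left-handers, C(17,4)·C(10,1) = 2380·10 = 23800.
Probability = 23800/80730 = 2380/8073.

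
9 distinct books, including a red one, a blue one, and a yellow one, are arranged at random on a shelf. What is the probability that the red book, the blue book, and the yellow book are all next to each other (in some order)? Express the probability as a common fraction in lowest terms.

1/12

There are 9! = 362880 arrangements.
Treat the three as one block: 7! placements × 3! orders within the block = 5040·6 = 30240.
Probability = 30240/362880 = 1/12.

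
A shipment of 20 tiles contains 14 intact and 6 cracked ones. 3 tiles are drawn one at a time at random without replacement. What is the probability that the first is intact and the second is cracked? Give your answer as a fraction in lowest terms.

Multiply the conditional probabilities at each draw: 14/20 · 6/19 = 84/380 = 21/95.

21/95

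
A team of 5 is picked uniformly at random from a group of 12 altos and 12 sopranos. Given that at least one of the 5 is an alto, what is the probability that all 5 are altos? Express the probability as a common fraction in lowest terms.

Work in counts. Selections with at least one alto: C(24,5) − C(12,5) = 42504 − 792 = 41712.
Of those, selections where all 5 are altos: C(12,5) = 792.
Conditional probability = 792/41712 = 3/158.

3/158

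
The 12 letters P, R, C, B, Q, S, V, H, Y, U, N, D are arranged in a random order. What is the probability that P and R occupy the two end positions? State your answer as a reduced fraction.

1/66

There are 12! = 479001600 arrangements.
Place P and R at the ends in 2 ways, arrange the remaining 10 in 10! = 3628800 ways: 2·3628800 = 7257600.
Probability = 7257600/479001600 = 1/66.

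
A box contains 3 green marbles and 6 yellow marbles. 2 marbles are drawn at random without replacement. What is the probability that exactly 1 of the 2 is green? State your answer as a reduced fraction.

1/2

There are C(9,2) = 36 ways to choose 2 from 9.
Selections with exactly 1 green: choose 1 of the 3 green and 1 of the 6 yellow, C(3,1)·C(6,1) = 3·6 = 18.
Probability = 18/36 = 1/2.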